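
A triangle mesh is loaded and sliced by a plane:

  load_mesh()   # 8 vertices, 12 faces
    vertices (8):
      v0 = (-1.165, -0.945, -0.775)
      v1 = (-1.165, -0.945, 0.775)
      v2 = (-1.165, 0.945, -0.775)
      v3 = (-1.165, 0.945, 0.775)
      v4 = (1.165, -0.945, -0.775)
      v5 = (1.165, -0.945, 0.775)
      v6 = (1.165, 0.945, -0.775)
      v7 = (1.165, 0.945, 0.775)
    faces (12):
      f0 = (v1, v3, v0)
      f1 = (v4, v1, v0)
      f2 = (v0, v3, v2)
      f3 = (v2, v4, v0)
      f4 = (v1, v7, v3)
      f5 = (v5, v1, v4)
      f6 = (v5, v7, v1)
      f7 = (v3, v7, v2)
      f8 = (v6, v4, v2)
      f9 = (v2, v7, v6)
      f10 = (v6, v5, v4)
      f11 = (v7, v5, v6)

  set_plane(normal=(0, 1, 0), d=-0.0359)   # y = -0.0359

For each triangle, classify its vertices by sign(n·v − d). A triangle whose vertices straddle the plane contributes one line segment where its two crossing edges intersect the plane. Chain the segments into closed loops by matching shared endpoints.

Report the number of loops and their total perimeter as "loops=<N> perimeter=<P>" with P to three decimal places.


loops=1 perimeter=7.760

Straddling triangles (8 of 12):
  (v1,v3,v0) [-+-] → (-1.165, -0.0359, 0.775)–(-1.165, -0.0359, -0.0294418)  len=0.8044
  (v0,v3,v2) [-++] → (-1.165, -0.0359, -0.0294418)–(-1.165, -0.0359, -0.775)  len=0.7456
  (v2,v4,v0) [+--] → (0.0442577, -0.0359, -0.775)–(-1.165, -0.0359, -0.775)  len=1.2093
  (v1,v7,v3) [-++] → (-0.0442577, -0.0359, 0.775)–(-1.165, -0.0359, 0.775)  len=1.1207
  (v5,v7,v1) [-+-] → (1.165, -0.0359, 0.775)–(-0.0442577, -0.0359, 0.775)  len=1.2093
  (v6,v4,v2) [+-+] → (1.165, -0.0359, -0.775)–(0.0442577, -0.0359, -0.775)  len=1.1207
  (v6,v5,v4) [+--] → (1.165, -0.0359, 0.0294418)–(1.165, -0.0359, -0.775)  len=0.8044
  (v7,v5,v6) [+-+] → (1.165, -0.0359, 0.775)–(1.165, -0.0359, 0.0294418)  len=0.7456

Chained into 1 loop(s):
  loop 1: 8 segments, perimeter = 7.7600
Total perimeter = 7.760


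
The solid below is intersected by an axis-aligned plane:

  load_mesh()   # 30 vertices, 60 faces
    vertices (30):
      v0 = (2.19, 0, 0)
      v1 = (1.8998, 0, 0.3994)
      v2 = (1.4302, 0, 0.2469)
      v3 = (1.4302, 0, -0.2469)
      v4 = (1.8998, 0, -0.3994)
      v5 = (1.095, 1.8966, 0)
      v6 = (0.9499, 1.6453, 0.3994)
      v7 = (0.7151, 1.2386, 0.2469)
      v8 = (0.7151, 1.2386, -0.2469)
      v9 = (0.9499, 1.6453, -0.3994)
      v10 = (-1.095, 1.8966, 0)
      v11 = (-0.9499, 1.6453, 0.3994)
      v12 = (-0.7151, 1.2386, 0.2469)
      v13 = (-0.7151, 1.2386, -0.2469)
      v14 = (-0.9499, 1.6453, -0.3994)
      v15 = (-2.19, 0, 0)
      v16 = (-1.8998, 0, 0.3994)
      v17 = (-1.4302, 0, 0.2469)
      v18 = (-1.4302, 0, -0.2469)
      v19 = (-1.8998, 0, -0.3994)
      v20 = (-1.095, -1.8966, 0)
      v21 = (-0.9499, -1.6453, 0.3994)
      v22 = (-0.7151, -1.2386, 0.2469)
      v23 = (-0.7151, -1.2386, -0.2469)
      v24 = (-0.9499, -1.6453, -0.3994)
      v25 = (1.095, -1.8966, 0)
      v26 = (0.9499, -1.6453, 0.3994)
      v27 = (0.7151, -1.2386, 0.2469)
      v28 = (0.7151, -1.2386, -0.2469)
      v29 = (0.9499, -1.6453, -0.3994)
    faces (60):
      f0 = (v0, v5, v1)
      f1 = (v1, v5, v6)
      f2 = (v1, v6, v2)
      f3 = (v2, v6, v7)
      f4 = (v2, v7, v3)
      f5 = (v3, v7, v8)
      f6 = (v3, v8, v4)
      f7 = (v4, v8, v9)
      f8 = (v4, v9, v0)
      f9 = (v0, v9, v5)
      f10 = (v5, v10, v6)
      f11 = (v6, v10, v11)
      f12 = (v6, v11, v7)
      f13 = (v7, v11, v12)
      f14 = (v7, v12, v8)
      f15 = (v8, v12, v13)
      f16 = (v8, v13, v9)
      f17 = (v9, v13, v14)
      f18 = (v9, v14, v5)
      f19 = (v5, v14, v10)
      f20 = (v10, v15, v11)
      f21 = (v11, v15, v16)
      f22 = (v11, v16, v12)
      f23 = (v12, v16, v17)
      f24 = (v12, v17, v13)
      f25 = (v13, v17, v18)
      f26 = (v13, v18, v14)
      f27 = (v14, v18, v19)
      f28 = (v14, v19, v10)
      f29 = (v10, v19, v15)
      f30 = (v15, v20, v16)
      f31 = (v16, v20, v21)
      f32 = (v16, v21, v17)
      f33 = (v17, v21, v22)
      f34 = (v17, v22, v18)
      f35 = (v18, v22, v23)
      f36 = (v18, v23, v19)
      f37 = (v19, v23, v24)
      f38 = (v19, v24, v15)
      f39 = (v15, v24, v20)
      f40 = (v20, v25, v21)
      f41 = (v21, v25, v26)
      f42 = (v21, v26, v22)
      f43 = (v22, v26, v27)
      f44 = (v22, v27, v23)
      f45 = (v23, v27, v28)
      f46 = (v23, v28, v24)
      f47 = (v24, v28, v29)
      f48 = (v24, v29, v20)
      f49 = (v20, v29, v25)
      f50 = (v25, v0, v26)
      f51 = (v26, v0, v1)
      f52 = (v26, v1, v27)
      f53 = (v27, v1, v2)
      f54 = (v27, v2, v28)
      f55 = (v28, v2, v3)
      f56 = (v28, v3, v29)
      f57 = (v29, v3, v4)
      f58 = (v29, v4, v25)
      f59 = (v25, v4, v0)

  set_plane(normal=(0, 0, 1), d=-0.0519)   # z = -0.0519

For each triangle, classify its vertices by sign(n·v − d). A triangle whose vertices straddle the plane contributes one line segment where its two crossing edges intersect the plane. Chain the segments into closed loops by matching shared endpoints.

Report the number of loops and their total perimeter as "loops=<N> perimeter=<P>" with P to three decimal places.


Straddling triangles (24 of 60):
  (v2,v7,v3) [++-] → (1.14781, 0.489119, -0.0519)–(1.4302, 0, -0.0519)  len=0.5648
  (v3,v7,v8) [-+-] → (1.14781, 0.489119, -0.0519)–(0.7151, 1.2386, -0.0519)  len=0.8654
  (v4,v9,v0) [--+] → (2.02886, 0.213798, -0.0519)–(2.15229, 0, -0.0519)  len=0.2469
  (v0,v9,v5) [+-+] → (2.02886, 0.213798, -0.0519)–(1.07614, 1.86394, -0.0519)  len=1.9054
  (v7,v12,v8) [++-] → (0.150319, 1.2386, -0.0519)–(0.7151, 1.2386, -0.0519)  len=0.5648
  (v8,v12,v13) [-+-] → (0.150319, 1.2386, -0.0519)–(-0.7151, 1.2386, -0.0519)  len=0.8654
  (v9,v14,v5) [--+] → (0.829276, 1.86394, -0.0519)–(1.07614, 1.86394, -0.0519)  len=0.2469
  (v5,v14,v10) [+-+] → (0.829276, 1.86394, -0.0519)–(-1.07614, 1.86394, -0.0519)  len=1.9054
  (v12,v17,v13) [++-] → (-0.997491, 0.749481, -0.0519)–(-0.7151, 1.2386, -0.0519)  len=0.5648
  (v13,v17,v18) [-+-] → (-0.997491, 0.749481, -0.0519)–(-1.4302, 0, -0.0519)  len=0.8654
  (v14,v19,v10) [--+] → (-1.19958, 1.65015, -0.0519)–(-1.07614, 1.86394, -0.0519)  len=0.2469
  (v10,v19,v15) [+-+] → (-1.19958, 1.65015, -0.0519)–(-2.15229, 0, -0.0519)  len=1.9054
  (v17,v22,v18) [++-] → (-1.14781, -0.489119, -0.0519)–(-1.4302, 0, -0.0519)  len=0.5648
  (v18,v22,v23) [-+-] → (-1.14781, -0.489119, -0.0519)–(-0.7151, -1.2386, -0.0519)  len=0.8654
  (v19,v24,v15) [--+] → (-2.02886, -0.213798, -0.0519)–(-2.15229, 0, -0.0519)  len=0.2469
  (v15,v24,v20) [+-+] → (-2.02886, -0.213798, -0.0519)–(-1.07614, -1.86394, -0.0519)  len=1.9054
  (v22,v27,v23) [++-] → (-0.150319, -1.2386, -0.0519)–(-0.7151, -1.2386, -0.0519)  len=0.5648
  (v23,v27,v28) [-+-] → (-0.150319, -1.2386, -0.0519)–(0.7151, -1.2386, -0.0519)  len=0.8654
  (v24,v29,v20) [--+] → (-0.829276, -1.86394, -0.0519)–(-1.07614, -1.86394, -0.0519)  len=0.2469
  (v20,v29,v25) [+-+] → (-0.829276, -1.86394, -0.0519)–(1.07614, -1.86394, -0.0519)  len=1.9054
  (v27,v2,v28) [++-] → (0.997491, -0.749481, -0.0519)–(0.7151, -1.2386, -0.0519)  len=0.5648
  (v28,v2,v3) [-+-] → (0.997491, -0.749481, -0.0519)–(1.4302, 0, -0.0519)  len=0.8654
  (v29,v4,v25) [--+] → (1.19958, -1.65015, -0.0519)–(1.07614, -1.86394, -0.0519)  len=0.2469
  (v25,v4,v0) [+-+] → (1.19958, -1.65015, -0.0519)–(2.15229, 0, -0.0519)  len=1.9054

Chained into 2 loop(s):
  loop 1: 12 segments, perimeter = 8.5812
  loop 2: 12 segments, perimeter = 12.9138
Total perimeter = 21.495

loops=2 perimeter=21.495


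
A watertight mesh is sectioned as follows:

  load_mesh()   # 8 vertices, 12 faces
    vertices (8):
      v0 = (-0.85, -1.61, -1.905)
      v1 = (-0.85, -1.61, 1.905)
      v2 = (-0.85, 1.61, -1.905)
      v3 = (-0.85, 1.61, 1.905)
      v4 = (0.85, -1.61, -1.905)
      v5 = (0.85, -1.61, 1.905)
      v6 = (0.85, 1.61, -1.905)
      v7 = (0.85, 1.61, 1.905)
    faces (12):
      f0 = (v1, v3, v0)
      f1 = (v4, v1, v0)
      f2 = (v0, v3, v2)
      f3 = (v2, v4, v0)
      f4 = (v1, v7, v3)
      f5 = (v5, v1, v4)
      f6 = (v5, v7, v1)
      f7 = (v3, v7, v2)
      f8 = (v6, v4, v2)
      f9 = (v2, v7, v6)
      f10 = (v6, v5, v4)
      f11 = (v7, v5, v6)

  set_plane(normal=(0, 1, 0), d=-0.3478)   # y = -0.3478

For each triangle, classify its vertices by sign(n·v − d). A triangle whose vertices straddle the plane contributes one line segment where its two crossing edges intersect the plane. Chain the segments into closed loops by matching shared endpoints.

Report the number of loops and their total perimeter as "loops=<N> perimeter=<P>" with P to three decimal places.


loops=1 perimeter=11.020

Straddling triangles (8 of 12):
  (v1,v3,v0) [-+-] → (-0.85, -0.3478, 1.905)–(-0.85, -0.3478, -0.411527)  len=2.3165
  (v0,v3,v2) [-++] → (-0.85, -0.3478, -0.411527)–(-0.85, -0.3478, -1.905)  len=1.4935
  (v2,v4,v0) [+--] → (0.183621, -0.3478, -1.905)–(-0.85, -0.3478, -1.905)  len=1.0336
  (v1,v7,v3) [-++] → (-0.183621, -0.3478, 1.905)–(-0.85, -0.3478, 1.905)  len=0.6664
  (v5,v7,v1) [-+-] → (0.85, -0.3478, 1.905)–(-0.183621, -0.3478, 1.905)  len=1.0336
  (v6,v4,v2) [+-+] → (0.85, -0.3478, -1.905)–(0.183621, -0.3478, -1.905)  len=0.6664
  (v6,v5,v4) [+--] → (0.85, -0.3478, 0.411527)–(0.85, -0.3478, -1.905)  len=2.3165
  (v7,v5,v6) [+-+] → (0.85, -0.3478, 1.905)–(0.85, -0.3478, 0.411527)  len=1.4935

Chained into 1 loop(s):
  loop 1: 8 segments, perimeter = 11.0200
Total perimeter = 11.020


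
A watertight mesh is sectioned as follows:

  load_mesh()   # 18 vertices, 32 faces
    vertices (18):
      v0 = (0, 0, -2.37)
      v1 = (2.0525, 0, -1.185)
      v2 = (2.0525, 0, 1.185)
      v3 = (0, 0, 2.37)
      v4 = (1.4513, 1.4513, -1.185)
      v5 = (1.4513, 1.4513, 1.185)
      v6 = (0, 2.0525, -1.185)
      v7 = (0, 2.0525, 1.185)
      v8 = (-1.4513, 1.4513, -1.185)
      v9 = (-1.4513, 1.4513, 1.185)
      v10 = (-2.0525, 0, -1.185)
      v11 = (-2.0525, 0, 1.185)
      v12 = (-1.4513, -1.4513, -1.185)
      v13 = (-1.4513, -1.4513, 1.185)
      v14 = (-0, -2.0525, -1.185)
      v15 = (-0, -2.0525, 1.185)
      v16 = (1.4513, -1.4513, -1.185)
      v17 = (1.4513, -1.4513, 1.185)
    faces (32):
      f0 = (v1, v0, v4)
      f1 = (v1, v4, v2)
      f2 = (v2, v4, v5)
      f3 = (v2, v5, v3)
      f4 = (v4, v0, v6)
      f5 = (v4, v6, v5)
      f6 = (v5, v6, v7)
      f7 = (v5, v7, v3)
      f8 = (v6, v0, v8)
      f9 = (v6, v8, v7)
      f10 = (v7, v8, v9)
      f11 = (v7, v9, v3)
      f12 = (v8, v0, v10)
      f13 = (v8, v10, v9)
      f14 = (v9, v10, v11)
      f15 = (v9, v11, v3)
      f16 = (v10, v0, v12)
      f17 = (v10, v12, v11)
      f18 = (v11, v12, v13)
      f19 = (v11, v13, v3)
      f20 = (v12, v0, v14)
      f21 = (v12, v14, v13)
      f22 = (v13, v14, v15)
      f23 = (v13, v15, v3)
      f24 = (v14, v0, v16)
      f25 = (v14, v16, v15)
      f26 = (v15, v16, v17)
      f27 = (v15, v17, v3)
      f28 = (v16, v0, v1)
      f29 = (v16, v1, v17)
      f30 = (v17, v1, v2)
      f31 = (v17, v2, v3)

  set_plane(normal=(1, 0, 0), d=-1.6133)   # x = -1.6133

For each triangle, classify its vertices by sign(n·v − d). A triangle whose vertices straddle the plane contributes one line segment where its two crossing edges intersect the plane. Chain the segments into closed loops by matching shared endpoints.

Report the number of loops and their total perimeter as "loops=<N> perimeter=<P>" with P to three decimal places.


Straddling triangles (8 of 32):
  (v8,v0,v10) [++-] → (-1.6133, 0, -1.43857)–(-1.6133, 1.06023, -1.185)  len=1.0901
  (v8,v10,v9) [+-+] → (-1.6133, 1.06023, -1.185)–(-1.6133, 1.06023, 0.546377)  len=1.7314
  (v9,v10,v11) [+--] → (-1.6133, 1.06023, 0.546377)–(-1.6133, 1.06023, 1.185)  len=0.6386
  (v9,v11,v3) [+-+] → (-1.6133, 1.06023, 1.185)–(-1.6133, 0, 1.43857)  len=1.0901
  (v10,v0,v12) [-++] → (-1.6133, 0, -1.43857)–(-1.6133, -1.06023, -1.185)  len=1.0901
  (v10,v12,v11) [-+-] → (-1.6133, -1.06023, -1.185)–(-1.6133, -1.06023, -0.546377)  len=0.6386
  (v11,v12,v13) [-++] → (-1.6133, -1.06023, -0.546377)–(-1.6133, -1.06023, 1.185)  len=1.7314
  (v11,v13,v3) [-++] → (-1.6133, -1.06023, 1.185)–(-1.6133, 0, 1.43857)  len=1.0901

Chained into 1 loop(s):
  loop 1: 8 segments, perimeter = 9.1005
Total perimeter = 9.101

loops=1 perimeter=9.101


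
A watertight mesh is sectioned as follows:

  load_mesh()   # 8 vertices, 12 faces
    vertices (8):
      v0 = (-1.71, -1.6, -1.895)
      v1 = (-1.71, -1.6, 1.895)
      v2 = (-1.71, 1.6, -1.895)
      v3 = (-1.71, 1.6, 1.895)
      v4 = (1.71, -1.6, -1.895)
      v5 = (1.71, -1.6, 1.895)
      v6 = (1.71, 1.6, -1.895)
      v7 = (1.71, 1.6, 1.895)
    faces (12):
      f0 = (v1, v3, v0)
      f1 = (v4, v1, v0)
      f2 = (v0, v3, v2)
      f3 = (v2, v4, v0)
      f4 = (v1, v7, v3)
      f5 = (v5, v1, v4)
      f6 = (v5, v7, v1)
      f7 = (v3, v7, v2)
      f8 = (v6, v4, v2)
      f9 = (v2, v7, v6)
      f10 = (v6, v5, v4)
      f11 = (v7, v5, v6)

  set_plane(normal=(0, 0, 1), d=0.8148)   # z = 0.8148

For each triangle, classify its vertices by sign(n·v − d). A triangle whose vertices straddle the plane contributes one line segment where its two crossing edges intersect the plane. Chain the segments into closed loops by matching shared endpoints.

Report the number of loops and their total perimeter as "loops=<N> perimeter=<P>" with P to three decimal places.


Straddling triangles (8 of 12):
  (v1,v3,v0) [++-] → (-1.71, 0.687958, 0.8148)–(-1.71, -1.6, 0.8148)  len=2.2880
  (v4,v1,v0) [-+-] → (-0.735255, -1.6, 0.8148)–(-1.71, -1.6, 0.8148)  len=0.9747
  (v0,v3,v2) [-+-] → (-1.71, 0.687958, 0.8148)–(-1.71, 1.6, 0.8148)  len=0.9120
  (v5,v1,v4) [++-] → (-0.735255, -1.6, 0.8148)–(1.71, -1.6, 0.8148)  len=2.4453
  (v3,v7,v2) [++-] → (0.735255, 1.6, 0.8148)–(-1.71, 1.6, 0.8148)  len=2.4453
  (v2,v7,v6) [-+-] → (0.735255, 1.6, 0.8148)–(1.71, 1.6, 0.8148)  len=0.9747
  (v6,v5,v4) [-+-] → (1.71, -0.687958, 0.8148)–(1.71, -1.6, 0.8148)  len=0.9120
  (v7,v5,v6) [++-] → (1.71, -0.687958, 0.8148)–(1.71, 1.6, 0.8148)  len=2.2880

Chained into 1 loop(s):
  loop 1: 8 segments, perimeter = 13.2400
Total perimeter = 13.240

loops=1 perimeter=13.240


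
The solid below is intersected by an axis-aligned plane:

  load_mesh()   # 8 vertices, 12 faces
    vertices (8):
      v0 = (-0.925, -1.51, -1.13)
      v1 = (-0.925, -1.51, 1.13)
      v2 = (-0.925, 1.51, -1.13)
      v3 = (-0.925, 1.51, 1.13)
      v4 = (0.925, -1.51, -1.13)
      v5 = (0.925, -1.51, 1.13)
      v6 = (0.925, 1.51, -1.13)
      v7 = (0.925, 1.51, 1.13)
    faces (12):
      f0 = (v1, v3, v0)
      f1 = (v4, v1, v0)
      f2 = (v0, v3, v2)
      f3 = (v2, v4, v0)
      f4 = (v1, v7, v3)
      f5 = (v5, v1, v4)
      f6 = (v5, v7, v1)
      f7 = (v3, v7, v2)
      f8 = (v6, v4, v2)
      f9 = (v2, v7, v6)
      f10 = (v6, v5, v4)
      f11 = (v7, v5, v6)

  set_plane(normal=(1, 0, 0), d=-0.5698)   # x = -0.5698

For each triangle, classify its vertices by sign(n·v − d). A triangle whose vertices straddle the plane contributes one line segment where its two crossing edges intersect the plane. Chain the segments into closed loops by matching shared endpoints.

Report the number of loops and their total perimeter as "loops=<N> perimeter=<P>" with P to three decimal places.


Straddling triangles (8 of 12):
  (v4,v1,v0) [+--] → (-0.5698, -1.51, 0.69608)–(-0.5698, -1.51, -1.13)  len=1.8261
  (v2,v4,v0) [-+-] → (-0.5698, 0.93016, -1.13)–(-0.5698, -1.51, -1.13)  len=2.4402
  (v1,v7,v3) [-+-] → (-0.5698, -0.93016, 1.13)–(-0.5698, 1.51, 1.13)  len=2.4402
  (v5,v1,v4) [+-+] → (-0.5698, -1.51, 1.13)–(-0.5698, -1.51, 0.69608)  len=0.4339
  (v5,v7,v1) [++-] → (-0.5698, -0.93016, 1.13)–(-0.5698, -1.51, 1.13)  len=0.5798
  (v3,v7,v2) [-+-] → (-0.5698, 1.51, 1.13)–(-0.5698, 1.51, -0.69608)  len=1.8261
  (v6,v4,v2) [++-] → (-0.5698, 0.93016, -1.13)–(-0.5698, 1.51, -1.13)  len=0.5798
  (v2,v7,v6) [-++] → (-0.5698, 1.51, -0.69608)–(-0.5698, 1.51, -1.13)  len=0.4339

Chained into 1 loop(s):
  loop 1: 8 segments, perimeter = 10.5600
Total perimeter = 10.560

loops=1 perimeter=10.560


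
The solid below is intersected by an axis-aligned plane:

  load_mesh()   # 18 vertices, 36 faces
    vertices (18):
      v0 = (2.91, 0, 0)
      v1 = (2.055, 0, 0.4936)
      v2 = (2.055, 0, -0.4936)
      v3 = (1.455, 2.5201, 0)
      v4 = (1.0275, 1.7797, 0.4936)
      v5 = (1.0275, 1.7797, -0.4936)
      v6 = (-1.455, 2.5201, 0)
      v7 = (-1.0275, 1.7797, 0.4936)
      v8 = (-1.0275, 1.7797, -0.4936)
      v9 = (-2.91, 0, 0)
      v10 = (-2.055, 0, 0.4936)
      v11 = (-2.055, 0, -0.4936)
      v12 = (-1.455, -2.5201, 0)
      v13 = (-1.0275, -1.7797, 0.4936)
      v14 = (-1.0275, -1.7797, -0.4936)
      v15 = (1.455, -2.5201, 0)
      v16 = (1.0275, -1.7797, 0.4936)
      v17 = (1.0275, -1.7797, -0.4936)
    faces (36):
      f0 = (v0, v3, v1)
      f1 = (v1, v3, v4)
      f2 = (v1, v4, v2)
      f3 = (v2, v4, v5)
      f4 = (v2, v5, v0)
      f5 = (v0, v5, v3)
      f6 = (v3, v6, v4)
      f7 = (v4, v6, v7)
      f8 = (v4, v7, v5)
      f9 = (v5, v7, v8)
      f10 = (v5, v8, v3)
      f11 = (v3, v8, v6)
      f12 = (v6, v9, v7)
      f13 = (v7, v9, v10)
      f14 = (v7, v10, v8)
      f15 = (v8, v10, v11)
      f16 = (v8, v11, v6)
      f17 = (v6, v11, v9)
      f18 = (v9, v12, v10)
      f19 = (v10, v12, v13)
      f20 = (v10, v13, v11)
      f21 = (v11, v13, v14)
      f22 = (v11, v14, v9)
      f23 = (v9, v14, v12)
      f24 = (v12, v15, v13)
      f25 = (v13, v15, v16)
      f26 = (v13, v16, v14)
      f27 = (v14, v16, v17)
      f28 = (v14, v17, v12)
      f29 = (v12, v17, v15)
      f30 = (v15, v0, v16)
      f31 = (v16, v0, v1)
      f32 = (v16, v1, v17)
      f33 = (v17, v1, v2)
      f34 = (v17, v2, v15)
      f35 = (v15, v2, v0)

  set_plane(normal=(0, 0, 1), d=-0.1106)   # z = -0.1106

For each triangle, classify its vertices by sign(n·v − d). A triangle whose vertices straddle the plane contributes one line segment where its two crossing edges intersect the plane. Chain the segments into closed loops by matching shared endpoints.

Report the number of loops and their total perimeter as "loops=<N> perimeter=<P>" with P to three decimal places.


loops=2 perimeter=28.641

Straddling triangles (24 of 36):
  (v1,v4,v2) [++-] → (1.65636, 0.690463, -0.1106)–(2.055, 0, -0.1106)  len=0.7973
  (v2,v4,v5) [-+-] → (1.65636, 0.690463, -0.1106)–(1.0275, 1.7797, -0.1106)  len=1.2577
  (v2,v5,v0) [--+] → (2.48819, 0.398774, -0.1106)–(2.71842, 0, -0.1106)  len=0.4605
  (v0,v5,v3) [+-+] → (2.48819, 0.398774, -0.1106)–(1.35921, 2.3542, -0.1106)  len=2.2579
  (v4,v7,v5) [++-] → (0.23023, 1.7797, -0.1106)–(1.0275, 1.7797, -0.1106)  len=0.7973
  (v5,v7,v8) [-+-] → (0.23023, 1.7797, -0.1106)–(-1.0275, 1.7797, -0.1106)  len=1.2577
  (v5,v8,v3) [--+] → (0.898751, 2.3542, -0.1106)–(1.35921, 2.3542, -0.1106)  len=0.4605
  (v3,v8,v6) [+-+] → (0.898751, 2.3542, -0.1106)–(-1.35921, 2.3542, -0.1106)  len=2.2580
  (v7,v10,v8) [++-] → (-1.42614, 1.08924, -0.1106)–(-1.0275, 1.7797, -0.1106)  len=0.7973
  (v8,v10,v11) [-+-] → (-1.42614, 1.08924, -0.1106)–(-2.055, 0, -0.1106)  len=1.2577
  (v8,v11,v6) [--+] → (-1.58944, 1.95543, -0.1106)–(-1.35921, 2.3542, -0.1106)  len=0.4605
  (v6,v11,v9) [+-+] → (-1.58944, 1.95543, -0.1106)–(-2.71842, 0, -0.1106)  len=2.2579
  (v10,v13,v11) [++-] → (-1.65636, -0.690463, -0.1106)–(-2.055, 0, -0.1106)  len=0.7973
  (v11,v13,v14) [-+-] → (-1.65636, -0.690463, -0.1106)–(-1.0275, -1.7797, -0.1106)  len=1.2577
  (v11,v14,v9) [--+] → (-2.48819, -0.398774, -0.1106)–(-2.71842, 0, -0.1106)  len=0.4605
  (v9,v14,v12) [+-+] → (-2.48819, -0.398774, -0.1106)–(-1.35921, -2.3542, -0.1106)  len=2.2579
  (v13,v16,v14) [++-] → (-0.23023, -1.7797, -0.1106)–(-1.0275, -1.7797, -0.1106)  len=0.7973
  (v14,v16,v17) [-+-] → (-0.23023, -1.7797, -0.1106)–(1.0275, -1.7797, -0.1106)  len=1.2577
  (v14,v17,v12) [--+] → (-0.898751, -2.3542, -0.1106)–(-1.35921, -2.3542, -0.1106)  len=0.4605
  (v12,v17,v15) [+-+] → (-0.898751, -2.3542, -0.1106)–(1.35921, -2.3542, -0.1106)  len=2.2580
  (v16,v1,v17) [++-] → (1.42614, -1.08924, -0.1106)–(1.0275, -1.7797, -0.1106)  len=0.7973
  (v17,v1,v2) [-+-] → (1.42614, -1.08924, -0.1106)–(2.055, 0, -0.1106)  len=1.2577
  (v17,v2,v15) [--+] → (1.58944, -1.95543, -0.1106)–(1.35921, -2.3542, -0.1106)  len=0.4605
  (v15,v2,v0) [+-+] → (1.58944, -1.95543, -0.1106)–(2.71842, 0, -0.1106)  len=2.2579

Chained into 2 loop(s):
  loop 1: 12 segments, perimeter = 12.3301
  loop 2: 12 segments, perimeter = 16.3105
Total perimeter = 28.641


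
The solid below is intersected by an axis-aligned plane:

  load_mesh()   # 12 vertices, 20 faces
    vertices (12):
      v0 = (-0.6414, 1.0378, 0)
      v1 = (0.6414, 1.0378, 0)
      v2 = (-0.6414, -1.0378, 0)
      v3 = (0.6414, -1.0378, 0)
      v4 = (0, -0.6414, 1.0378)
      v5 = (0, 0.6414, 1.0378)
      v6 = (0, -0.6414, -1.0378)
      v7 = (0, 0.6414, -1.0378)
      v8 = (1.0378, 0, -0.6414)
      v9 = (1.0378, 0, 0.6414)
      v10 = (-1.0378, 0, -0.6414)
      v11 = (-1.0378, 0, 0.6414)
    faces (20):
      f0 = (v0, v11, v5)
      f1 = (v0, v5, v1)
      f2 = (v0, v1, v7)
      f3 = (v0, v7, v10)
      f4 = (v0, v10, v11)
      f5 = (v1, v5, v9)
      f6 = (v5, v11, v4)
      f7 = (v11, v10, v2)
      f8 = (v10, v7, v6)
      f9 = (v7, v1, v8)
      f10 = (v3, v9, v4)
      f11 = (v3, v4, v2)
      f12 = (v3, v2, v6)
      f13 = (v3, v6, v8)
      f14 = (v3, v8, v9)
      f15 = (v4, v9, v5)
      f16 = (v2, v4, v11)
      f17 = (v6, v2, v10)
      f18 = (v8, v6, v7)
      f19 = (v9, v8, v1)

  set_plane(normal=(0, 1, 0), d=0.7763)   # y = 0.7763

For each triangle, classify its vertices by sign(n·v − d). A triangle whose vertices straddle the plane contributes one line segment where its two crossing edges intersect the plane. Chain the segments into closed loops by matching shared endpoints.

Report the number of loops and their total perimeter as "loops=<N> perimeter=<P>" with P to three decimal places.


Straddling triangles (8 of 20):
  (v0,v11,v5) [+--] → (-0.741283, 0.7763, 0.161617)–(-0.218277, 0.7763, 0.684623)  len=0.7396
  (v0,v5,v1) [+-+] → (-0.218277, 0.7763, 0.684623)–(0.218277, 0.7763, 0.684623)  len=0.4366
  (v0,v1,v7) [++-] → (0.218277, 0.7763, -0.684623)–(-0.218277, 0.7763, -0.684623)  len=0.4366
  (v0,v7,v10) [+--] → (-0.218277, 0.7763, -0.684623)–(-0.741283, 0.7763, -0.161617)  len=0.7396
  (v0,v10,v11) [+--] → (-0.741283, 0.7763, -0.161617)–(-0.741283, 0.7763, 0.161617)  len=0.3232
  (v1,v5,v9) [+--] → (0.218277, 0.7763, 0.684623)–(0.741283, 0.7763, 0.161617)  len=0.7396
  (v7,v1,v8) [-+-] → (0.218277, 0.7763, -0.684623)–(0.741283, 0.7763, -0.161617)  len=0.7396
  (v9,v8,v1) [--+] → (0.741283, 0.7763, -0.161617)–(0.741283, 0.7763, 0.161617)  len=0.3232

Chained into 1 loop(s):
  loop 1: 8 segments, perimeter = 4.4781
Total perimeter = 4.478

loops=1 perimeter=4.478


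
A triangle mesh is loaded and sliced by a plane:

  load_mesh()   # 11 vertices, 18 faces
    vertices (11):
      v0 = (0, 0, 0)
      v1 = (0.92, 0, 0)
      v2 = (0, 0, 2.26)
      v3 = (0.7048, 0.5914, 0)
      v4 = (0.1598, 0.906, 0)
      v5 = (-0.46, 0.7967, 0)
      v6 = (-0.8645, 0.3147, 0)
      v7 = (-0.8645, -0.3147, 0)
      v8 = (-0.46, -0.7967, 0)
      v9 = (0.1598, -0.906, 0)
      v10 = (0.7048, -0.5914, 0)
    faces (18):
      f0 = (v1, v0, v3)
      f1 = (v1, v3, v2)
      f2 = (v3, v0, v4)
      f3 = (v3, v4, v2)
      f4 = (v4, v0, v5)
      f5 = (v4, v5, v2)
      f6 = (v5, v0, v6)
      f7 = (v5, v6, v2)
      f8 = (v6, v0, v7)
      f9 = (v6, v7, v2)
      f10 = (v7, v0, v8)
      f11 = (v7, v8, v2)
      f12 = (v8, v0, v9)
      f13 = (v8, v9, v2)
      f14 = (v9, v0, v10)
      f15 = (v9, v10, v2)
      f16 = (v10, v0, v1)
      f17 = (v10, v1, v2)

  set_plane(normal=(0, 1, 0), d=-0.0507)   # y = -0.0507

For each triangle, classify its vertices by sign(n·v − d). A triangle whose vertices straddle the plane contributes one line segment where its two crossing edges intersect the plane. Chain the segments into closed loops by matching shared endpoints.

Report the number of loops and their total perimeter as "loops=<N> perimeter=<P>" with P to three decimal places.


Straddling triangles (10 of 18):
  (v6,v0,v7) [++-] → (-0.139276, -0.0507, 0)–(-0.8645, -0.0507, 0)  len=0.7252
  (v6,v7,v2) [+-+] → (-0.8645, -0.0507, 0)–(-0.139276, -0.0507, 1.8959)  len=2.0299
  (v7,v0,v8) [-+-] → (-0.139276, -0.0507, 0)–(-0.0292733, -0.0507, 0)  len=0.1100
  (v7,v8,v2) [--+] → (-0.0292733, -0.0507, 2.11618)–(-0.139276, -0.0507, 1.8959)  len=0.2462
  (v8,v0,v9) [-+-] → (-0.0292733, -0.0507, 0)–(0.00894245, -0.0507, 0)  len=0.0382
  (v8,v9,v2) [--+] → (0.00894245, -0.0507, 2.13353)–(-0.0292733, -0.0507, 2.11618)  len=0.0420
  (v9,v0,v10) [-+-] → (0.00894245, -0.0507, 0)–(0.0604216, -0.0507, 0)  len=0.0515
  (v9,v10,v2) [--+] → (0.0604216, -0.0507, 2.06625)–(0.00894245, -0.0507, 2.13353)  len=0.0847
  (v10,v0,v1) [-++] → (0.0604216, -0.0507, 0)–(0.901551, -0.0507, 0)  len=0.8411
  (v10,v1,v2) [-++] → (0.901551, -0.0507, 0)–(0.0604216, -0.0507, 2.06625)  len=2.2309

Chained into 1 loop(s):
  loop 1: 10 segments, perimeter = 6.3997
Total perimeter = 6.400

loops=1 perimeter=6.400


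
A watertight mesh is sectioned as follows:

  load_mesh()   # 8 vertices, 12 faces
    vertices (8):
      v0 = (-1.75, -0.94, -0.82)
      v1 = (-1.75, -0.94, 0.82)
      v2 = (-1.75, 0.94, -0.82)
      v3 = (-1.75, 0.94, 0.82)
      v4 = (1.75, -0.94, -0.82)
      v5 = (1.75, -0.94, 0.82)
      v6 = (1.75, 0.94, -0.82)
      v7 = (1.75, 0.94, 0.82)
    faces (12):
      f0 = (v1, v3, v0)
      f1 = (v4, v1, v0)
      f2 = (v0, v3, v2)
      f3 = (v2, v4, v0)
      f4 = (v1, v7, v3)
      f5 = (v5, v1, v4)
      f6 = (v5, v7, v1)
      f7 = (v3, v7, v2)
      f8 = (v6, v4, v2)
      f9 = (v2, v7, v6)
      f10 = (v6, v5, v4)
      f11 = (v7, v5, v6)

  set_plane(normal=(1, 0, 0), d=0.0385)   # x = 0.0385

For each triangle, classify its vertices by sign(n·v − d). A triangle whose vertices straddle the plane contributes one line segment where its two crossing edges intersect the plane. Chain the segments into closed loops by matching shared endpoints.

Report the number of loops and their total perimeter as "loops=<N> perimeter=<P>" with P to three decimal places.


Straddling triangles (8 of 12):
  (v4,v1,v0) [+--] → (0.0385, -0.94, -0.01804)–(0.0385, -0.94, -0.82)  len=0.8020
  (v2,v4,v0) [-+-] → (0.0385, -0.02068, -0.82)–(0.0385, -0.94, -0.82)  len=0.9193
  (v1,v7,v3) [-+-] → (0.0385, 0.02068, 0.82)–(0.0385, 0.94, 0.82)  len=0.9193
  (v5,v1,v4) [+-+] → (0.0385, -0.94, 0.82)–(0.0385, -0.94, -0.01804)  len=0.8380
  (v5,v7,v1) [++-] → (0.0385, 0.02068, 0.82)–(0.0385, -0.94, 0.82)  len=0.9607
  (v3,v7,v2) [-+-] → (0.0385, 0.94, 0.82)–(0.0385, 0.94, 0.01804)  len=0.8020
  (v6,v4,v2) [++-] → (0.0385, -0.02068, -0.82)–(0.0385, 0.94, -0.82)  len=0.9607
  (v2,v7,v6) [-++] → (0.0385, 0.94, 0.01804)–(0.0385, 0.94, -0.82)  len=0.8380

Chained into 1 loop(s):
  loop 1: 8 segments, perimeter = 7.0400
Total perimeter = 7.040

loops=1 perimeter=7.040


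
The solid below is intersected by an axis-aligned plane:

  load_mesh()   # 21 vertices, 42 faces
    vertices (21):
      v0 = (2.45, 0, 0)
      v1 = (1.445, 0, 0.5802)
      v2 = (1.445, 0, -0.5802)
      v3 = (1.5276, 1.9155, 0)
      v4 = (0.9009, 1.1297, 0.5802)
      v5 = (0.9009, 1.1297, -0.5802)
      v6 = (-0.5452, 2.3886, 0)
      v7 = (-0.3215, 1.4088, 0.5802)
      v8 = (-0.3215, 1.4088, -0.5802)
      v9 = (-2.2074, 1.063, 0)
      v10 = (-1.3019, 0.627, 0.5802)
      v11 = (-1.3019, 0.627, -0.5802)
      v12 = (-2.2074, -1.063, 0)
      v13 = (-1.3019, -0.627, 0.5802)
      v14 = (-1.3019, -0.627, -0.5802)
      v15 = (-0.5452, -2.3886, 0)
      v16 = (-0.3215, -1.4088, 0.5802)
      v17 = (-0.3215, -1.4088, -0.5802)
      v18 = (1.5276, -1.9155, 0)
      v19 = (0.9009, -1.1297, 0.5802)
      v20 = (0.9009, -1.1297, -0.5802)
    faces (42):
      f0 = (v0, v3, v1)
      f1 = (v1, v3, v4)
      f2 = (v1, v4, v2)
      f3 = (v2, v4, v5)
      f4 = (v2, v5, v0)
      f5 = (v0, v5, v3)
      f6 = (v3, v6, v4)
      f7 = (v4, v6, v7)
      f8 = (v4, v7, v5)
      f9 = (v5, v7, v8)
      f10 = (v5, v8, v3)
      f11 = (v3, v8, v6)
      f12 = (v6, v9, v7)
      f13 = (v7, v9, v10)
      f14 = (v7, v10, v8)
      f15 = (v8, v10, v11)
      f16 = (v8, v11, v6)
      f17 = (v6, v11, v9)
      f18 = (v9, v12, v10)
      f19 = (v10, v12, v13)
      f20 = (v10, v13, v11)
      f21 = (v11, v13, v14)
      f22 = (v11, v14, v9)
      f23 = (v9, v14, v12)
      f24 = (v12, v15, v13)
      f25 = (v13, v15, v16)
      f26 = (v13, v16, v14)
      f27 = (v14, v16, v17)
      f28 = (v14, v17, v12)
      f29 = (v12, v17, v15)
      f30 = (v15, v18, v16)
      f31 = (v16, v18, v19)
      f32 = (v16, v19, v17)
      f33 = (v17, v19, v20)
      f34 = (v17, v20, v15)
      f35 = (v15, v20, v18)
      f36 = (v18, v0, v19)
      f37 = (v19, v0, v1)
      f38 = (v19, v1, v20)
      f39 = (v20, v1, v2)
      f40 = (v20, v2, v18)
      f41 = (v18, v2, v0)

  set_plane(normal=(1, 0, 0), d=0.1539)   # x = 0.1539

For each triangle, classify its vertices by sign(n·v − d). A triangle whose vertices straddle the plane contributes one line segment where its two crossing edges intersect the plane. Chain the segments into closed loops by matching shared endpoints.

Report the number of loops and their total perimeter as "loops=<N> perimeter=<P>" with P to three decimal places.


Straddling triangles (12 of 42):
  (v3,v6,v4) [+-+] → (0.1539, 2.22904, 0)–(0.1539, 1.78, 0.280491)  len=0.5294
  (v4,v6,v7) [+--] → (0.1539, 1.78, 0.280491)–(0.1539, 1.30026, 0.5802)  len=0.5657
  (v4,v7,v5) [+-+] → (0.1539, 1.30026, 0.5802)–(0.1539, 1.30026, 0.128912)  len=0.4513
  (v5,v7,v8) [+--] → (0.1539, 1.30026, 0.128912)–(0.1539, 1.30026, -0.5802)  len=0.7091
  (v5,v8,v3) [+-+] → (0.1539, 1.30026, -0.5802)–(0.1539, 1.53907, -0.431032)  len=0.2816
  (v3,v8,v6) [+--] → (0.1539, 1.53907, -0.431032)–(0.1539, 2.22904, 0)  len=0.8135
  (v15,v18,v16) [-+-] → (0.1539, -2.22904, 0)–(0.1539, -1.53907, 0.431032)  len=0.8135
  (v16,v18,v19) [-++] → (0.1539, -1.53907, 0.431032)–(0.1539, -1.30026, 0.5802)  len=0.2816
  (v16,v19,v17) [-+-] → (0.1539, -1.30026, 0.5802)–(0.1539, -1.30026, -0.128912)  len=0.7091
  (v17,v19,v20) [-++] → (0.1539, -1.30026, -0.128912)–(0.1539, -1.30026, -0.5802)  len=0.4513
  (v17,v20,v15) [-+-] → (0.1539, -1.30026, -0.5802)–(0.1539, -1.78, -0.280491)  len=0.5657
  (v15,v20,v18) [-++] → (0.1539, -1.78, -0.280491)–(0.1539, -2.22904, 0)  len=0.5294

Chained into 2 loop(s):
  loop 1: 6 segments, perimeter = 3.3506
  loop 2: 6 segments, perimeter = 3.3506
Total perimeter = 6.701

loops=2 perimeter=6.701


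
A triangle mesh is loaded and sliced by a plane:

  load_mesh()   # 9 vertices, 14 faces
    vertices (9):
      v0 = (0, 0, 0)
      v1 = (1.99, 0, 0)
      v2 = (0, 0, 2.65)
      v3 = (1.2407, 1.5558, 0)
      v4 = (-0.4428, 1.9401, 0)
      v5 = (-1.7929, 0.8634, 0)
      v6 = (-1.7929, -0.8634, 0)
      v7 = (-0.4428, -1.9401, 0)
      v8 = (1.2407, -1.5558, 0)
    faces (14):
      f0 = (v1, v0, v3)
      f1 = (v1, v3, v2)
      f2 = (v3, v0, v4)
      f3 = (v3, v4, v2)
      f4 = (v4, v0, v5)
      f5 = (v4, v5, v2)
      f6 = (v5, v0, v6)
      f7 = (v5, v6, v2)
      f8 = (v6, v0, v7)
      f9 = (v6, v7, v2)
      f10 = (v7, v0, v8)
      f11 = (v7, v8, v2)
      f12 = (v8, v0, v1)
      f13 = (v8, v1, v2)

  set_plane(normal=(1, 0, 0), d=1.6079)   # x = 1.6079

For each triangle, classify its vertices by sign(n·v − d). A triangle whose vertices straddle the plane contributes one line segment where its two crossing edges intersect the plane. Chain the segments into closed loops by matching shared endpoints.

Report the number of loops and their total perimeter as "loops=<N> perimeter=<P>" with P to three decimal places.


Straddling triangles (4 of 14):
  (v1,v0,v3) [+--] → (1.6079, 0, 0)–(1.6079, 0.793369, 0)  len=0.7934
  (v1,v3,v2) [+--] → (1.6079, 0.793369, 0)–(1.6079, 0, 0.508827)  len=0.9425
  (v8,v0,v1) [--+] → (1.6079, 0, 0)–(1.6079, -0.793369, 0)  len=0.7934
  (v8,v1,v2) [-+-] → (1.6079, -0.793369, 0)–(1.6079, 0, 0.508827)  len=0.9425

Chained into 1 loop(s):
  loop 1: 4 segments, perimeter = 3.4718
Total perimeter = 3.472

loops=1 perimeter=3.472


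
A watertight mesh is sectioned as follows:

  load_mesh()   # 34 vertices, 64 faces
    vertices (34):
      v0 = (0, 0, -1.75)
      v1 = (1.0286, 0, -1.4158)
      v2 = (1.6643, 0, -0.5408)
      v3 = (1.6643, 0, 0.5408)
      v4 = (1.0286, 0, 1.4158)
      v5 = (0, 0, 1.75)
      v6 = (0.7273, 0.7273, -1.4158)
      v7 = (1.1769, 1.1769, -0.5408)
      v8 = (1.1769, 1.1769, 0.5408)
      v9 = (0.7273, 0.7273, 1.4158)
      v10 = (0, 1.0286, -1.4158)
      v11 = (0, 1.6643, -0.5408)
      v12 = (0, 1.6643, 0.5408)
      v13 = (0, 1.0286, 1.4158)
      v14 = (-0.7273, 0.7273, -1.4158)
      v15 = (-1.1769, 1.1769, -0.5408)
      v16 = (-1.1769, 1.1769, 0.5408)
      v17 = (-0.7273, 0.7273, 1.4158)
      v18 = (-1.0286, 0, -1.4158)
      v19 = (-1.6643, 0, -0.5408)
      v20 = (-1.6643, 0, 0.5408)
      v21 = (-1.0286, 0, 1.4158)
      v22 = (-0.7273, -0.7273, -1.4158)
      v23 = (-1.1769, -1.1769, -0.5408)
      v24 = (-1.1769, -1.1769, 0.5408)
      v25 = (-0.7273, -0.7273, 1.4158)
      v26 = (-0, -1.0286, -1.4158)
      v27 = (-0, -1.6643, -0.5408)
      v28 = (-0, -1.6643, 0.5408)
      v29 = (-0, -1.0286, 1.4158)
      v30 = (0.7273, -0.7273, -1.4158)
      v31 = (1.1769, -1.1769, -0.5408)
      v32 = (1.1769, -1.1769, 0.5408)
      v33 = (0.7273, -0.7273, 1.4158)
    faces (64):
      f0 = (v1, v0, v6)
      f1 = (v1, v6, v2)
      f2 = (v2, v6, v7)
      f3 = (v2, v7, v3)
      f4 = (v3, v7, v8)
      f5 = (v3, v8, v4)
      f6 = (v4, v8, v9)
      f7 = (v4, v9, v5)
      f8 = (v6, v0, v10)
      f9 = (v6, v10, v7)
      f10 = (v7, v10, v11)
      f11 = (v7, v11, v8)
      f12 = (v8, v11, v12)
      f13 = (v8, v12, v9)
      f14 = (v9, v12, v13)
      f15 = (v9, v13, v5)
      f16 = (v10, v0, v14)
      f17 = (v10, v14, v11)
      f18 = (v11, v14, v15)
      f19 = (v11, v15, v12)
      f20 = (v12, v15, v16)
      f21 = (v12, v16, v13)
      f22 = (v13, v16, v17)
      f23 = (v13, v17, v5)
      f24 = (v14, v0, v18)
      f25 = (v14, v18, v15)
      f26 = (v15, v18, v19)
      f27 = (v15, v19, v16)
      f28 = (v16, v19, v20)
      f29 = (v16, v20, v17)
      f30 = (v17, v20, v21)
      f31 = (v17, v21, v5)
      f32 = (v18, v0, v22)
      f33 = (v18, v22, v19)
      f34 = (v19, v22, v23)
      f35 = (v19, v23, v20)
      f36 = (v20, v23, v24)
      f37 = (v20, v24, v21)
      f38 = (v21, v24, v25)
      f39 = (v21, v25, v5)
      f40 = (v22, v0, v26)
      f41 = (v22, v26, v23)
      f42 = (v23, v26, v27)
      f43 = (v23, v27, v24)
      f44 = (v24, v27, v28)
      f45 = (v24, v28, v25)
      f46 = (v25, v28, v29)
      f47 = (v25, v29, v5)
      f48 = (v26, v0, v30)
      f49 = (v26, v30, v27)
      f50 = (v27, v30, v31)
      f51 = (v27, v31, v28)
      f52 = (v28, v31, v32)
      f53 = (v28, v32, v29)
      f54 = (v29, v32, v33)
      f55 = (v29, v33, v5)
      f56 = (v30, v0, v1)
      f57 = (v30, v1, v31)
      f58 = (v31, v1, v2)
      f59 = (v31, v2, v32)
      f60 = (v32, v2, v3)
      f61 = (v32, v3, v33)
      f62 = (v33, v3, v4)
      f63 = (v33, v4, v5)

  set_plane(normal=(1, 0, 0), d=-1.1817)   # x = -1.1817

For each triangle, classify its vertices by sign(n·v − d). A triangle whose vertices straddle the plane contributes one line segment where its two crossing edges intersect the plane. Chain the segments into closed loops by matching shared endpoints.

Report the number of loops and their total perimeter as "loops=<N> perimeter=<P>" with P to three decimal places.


loops=1 perimeter=7.529

Straddling triangles (10 of 64):
  (v15,v18,v19) [++-] → (-1.1817, 0, -1.20507)–(-1.1817, 1.16531, -0.5408)  len=1.3413
  (v15,v19,v16) [+-+] → (-1.1817, 1.16531, -0.5408)–(-1.1817, 1.16531, 0.530148)  len=1.0709
  (v16,v19,v20) [+--] → (-1.1817, 1.16531, 0.530148)–(-1.1817, 1.16531, 0.5408)  len=0.0107
  (v16,v20,v17) [+-+] → (-1.1817, 1.16531, 0.5408)–(-1.1817, 0.374594, 0.991467)  len=0.9101
  (v17,v20,v21) [+-+] → (-1.1817, 0.374594, 0.991467)–(-1.1817, 0, 1.20507)  len=0.4312
  (v18,v22,v19) [++-] → (-1.1817, -0.374594, -0.991467)–(-1.1817, 0, -1.20507)  len=0.4312
  (v19,v22,v23) [-++] → (-1.1817, -0.374594, -0.991467)–(-1.1817, -1.16531, -0.5408)  len=0.9101
  (v19,v23,v20) [-+-] → (-1.1817, -1.16531, -0.5408)–(-1.1817, -1.16531, -0.530148)  len=0.0107
  (v20,v23,v24) [-++] → (-1.1817, -1.16531, -0.530148)–(-1.1817, -1.16531, 0.5408)  len=1.0709
  (v20,v24,v21) [-++] → (-1.1817, -1.16531, 0.5408)–(-1.1817, 0, 1.20507)  len=1.3413

Chained into 1 loop(s):
  loop 1: 10 segments, perimeter = 7.5286
Total perimeter = 7.529


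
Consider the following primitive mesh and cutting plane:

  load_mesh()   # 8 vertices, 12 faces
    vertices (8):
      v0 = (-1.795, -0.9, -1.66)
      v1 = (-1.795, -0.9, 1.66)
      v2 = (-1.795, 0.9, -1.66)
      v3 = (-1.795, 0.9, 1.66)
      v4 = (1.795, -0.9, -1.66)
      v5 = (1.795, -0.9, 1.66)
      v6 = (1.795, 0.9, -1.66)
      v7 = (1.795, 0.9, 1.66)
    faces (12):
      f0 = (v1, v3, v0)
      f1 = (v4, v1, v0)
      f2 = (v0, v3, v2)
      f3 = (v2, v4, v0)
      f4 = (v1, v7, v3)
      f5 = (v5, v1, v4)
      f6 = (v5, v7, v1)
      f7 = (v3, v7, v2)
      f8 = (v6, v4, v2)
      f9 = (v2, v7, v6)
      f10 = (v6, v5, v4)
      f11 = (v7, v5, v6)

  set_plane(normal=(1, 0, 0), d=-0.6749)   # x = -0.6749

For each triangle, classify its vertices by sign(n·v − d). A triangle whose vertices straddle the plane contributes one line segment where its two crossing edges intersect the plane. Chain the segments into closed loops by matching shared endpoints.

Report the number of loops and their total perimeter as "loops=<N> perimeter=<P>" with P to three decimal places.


loops=1 perimeter=10.240

Straddling triangles (8 of 12):
  (v4,v1,v0) [+--] → (-0.6749, -0.9, 0.624142)–(-0.6749, -0.9, -1.66)  len=2.2841
  (v2,v4,v0) [-+-] → (-0.6749, 0.33839, -1.66)–(-0.6749, -0.9, -1.66)  len=1.2384
  (v1,v7,v3) [-+-] → (-0.6749, -0.33839, 1.66)–(-0.6749, 0.9, 1.66)  len=1.2384
  (v5,v1,v4) [+-+] → (-0.6749, -0.9, 1.66)–(-0.6749, -0.9, 0.624142)  len=1.0359
  (v5,v7,v1) [++-] → (-0.6749, -0.33839, 1.66)–(-0.6749, -0.9, 1.66)  len=0.5616
  (v3,v7,v2) [-+-] → (-0.6749, 0.9, 1.66)–(-0.6749, 0.9, -0.624142)  len=2.2841
  (v6,v4,v2) [++-] → (-0.6749, 0.33839, -1.66)–(-0.6749, 0.9, -1.66)  len=0.5616
  (v2,v7,v6) [-++] → (-0.6749, 0.9, -0.624142)–(-0.6749, 0.9, -1.66)  len=1.0359

Chained into 1 loop(s):
  loop 1: 8 segments, perimeter = 10.2400
Total perimeter = 10.240


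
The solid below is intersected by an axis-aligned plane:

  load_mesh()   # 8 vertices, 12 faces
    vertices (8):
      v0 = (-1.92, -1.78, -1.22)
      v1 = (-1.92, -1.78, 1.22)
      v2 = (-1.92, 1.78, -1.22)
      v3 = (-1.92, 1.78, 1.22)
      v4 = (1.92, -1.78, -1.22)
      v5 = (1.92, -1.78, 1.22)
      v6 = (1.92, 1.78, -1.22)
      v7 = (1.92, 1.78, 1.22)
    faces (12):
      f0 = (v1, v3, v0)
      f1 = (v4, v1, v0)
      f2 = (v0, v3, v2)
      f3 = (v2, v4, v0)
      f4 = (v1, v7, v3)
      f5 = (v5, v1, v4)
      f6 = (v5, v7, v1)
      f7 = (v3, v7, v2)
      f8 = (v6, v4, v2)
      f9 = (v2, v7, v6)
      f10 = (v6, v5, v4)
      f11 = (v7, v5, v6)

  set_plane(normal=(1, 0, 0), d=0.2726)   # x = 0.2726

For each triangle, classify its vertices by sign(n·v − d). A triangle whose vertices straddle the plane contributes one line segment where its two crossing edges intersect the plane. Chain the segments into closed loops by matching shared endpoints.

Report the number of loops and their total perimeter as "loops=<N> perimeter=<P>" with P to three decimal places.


Straddling triangles (8 of 12):
  (v4,v1,v0) [+--] → (0.2726, -1.78, -0.173215)–(0.2726, -1.78, -1.22)  len=1.0468
  (v2,v4,v0) [-+-] → (0.2726, -0.252723, -1.22)–(0.2726, -1.78, -1.22)  len=1.5273
  (v1,v7,v3) [-+-] → (0.2726, 0.252723, 1.22)–(0.2726, 1.78, 1.22)  len=1.5273
  (v5,v1,v4) [+-+] → (0.2726, -1.78, 1.22)–(0.2726, -1.78, -0.173215)  len=1.3932
  (v5,v7,v1) [++-] → (0.2726, 0.252723, 1.22)–(0.2726, -1.78, 1.22)  len=2.0327
  (v3,v7,v2) [-+-] → (0.2726, 1.78, 1.22)–(0.2726, 1.78, 0.173215)  len=1.0468
  (v6,v4,v2) [++-] → (0.2726, -0.252723, -1.22)–(0.2726, 1.78, -1.22)  len=2.0327
  (v2,v7,v6) [-++] → (0.2726, 1.78, 0.173215)–(0.2726, 1.78, -1.22)  len=1.3932

Chained into 1 loop(s):
  loop 1: 8 segments, perimeter = 12.0000
Total perimeter = 12.000

loops=1 perimeter=12.000
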